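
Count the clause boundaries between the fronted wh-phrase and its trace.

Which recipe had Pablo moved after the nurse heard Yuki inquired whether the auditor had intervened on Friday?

0

"which recipe" originates inside the matrix clause — no clause boundary is crossed.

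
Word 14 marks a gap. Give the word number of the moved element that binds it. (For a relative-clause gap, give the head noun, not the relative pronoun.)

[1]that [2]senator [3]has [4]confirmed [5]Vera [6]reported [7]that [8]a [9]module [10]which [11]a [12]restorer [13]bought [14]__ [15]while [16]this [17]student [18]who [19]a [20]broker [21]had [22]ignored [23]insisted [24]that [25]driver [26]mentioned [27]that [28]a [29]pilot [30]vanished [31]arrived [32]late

9

The gap at 14 is the object of "bought", inside a relative clause.
The relative pronoun is "which" (word 10); it is bound by the head noun immediately before it.
Its filler is the head noun "module", at word 9.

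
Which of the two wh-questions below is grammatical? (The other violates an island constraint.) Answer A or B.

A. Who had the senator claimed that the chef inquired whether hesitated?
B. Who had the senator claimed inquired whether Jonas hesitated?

In A, the wh-phrase is extracted from inside a wh-island (introduced by "whether"), which blocks movement.
In B, the extraction path crosses only that-complement boundaries, which are transparent.
So B is grammatical.

B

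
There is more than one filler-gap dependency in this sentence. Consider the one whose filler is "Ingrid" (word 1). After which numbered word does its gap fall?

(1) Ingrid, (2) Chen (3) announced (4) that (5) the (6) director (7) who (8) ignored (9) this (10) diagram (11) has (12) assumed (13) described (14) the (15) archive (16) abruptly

12

The displaced element is "Ingrid" (word 1).
It is linked across 2 clause boundaries (that → Ø).
It functions as the subject of "described", so the gap sits immediately after word 12 ("assumed").
Base order: Chen announced that the director who ignored this diagram has assumed that Ingrid described the archive abruptly.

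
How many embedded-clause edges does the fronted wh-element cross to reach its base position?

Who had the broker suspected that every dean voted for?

1

"who" is extracted from the PP object of "voted".
Boundaries crossed, outermost first: [that] — 1 in total.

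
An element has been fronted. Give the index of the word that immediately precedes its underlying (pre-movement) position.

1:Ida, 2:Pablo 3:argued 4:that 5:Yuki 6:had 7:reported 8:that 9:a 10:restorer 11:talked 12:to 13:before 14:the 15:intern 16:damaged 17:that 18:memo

The displaced element is "Ida" (word 1).
It is linked across 2 clause boundaries (that → that).
It functions as the object of the preposition "to" of "talked", so the gap sits immediately after word 12 ("to").
Base order: Pablo argued that Yuki had reported that a restorer talked to Ida before the intern damaged that memo.

12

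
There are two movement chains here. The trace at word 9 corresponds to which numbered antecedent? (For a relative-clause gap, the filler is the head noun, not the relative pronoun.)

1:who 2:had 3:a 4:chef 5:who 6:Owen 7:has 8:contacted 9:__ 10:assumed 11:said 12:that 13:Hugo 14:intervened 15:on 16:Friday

The marked gap is inside the relative clause, the direct object of "contacted".
Its filler is the head noun "chef" (via "who"), at word 4.
(The other dependency links word 1 to a gap after word 10.)

4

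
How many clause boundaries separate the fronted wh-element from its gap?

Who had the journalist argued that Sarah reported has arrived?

2

"who" is extracted from the subject of "arrived".
Boundaries crossed, outermost first: [that], [Ø] — 2 in total.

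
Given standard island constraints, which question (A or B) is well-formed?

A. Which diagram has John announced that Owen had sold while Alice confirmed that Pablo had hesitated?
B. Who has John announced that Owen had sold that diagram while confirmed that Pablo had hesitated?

A

In B, the wh-phrase is extracted from inside an adjunct island (introduced by "while"), which blocks movement.
In A, the extraction path crosses only that-complement boundaries, which are transparent.
So A is grammatical.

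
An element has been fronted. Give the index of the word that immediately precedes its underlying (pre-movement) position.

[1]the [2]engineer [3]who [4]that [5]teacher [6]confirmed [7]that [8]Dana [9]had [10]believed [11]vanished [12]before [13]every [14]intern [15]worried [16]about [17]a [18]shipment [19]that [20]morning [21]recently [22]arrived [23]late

The displaced element is "the engineer" (word 2).
It is linked across 2 clause boundaries (that → Ø).
It functions as the subject of "vanished", so the gap sits immediately after word 10 ("believed").
Base order: That teacher confirmed that Dana had believed that the engineer vanished before every intern worried about a shipment that morning recently.

10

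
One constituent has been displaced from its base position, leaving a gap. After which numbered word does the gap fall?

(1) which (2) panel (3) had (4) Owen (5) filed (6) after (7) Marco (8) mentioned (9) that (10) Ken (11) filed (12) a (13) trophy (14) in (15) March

5

The displaced element is "which panel" (word 2).
It functions as the direct object of "filed", so the gap sits immediately after word 5 ("filed").
Base order: Owen had filed which panel after Marco mentioned that Ken filed a trophy in March.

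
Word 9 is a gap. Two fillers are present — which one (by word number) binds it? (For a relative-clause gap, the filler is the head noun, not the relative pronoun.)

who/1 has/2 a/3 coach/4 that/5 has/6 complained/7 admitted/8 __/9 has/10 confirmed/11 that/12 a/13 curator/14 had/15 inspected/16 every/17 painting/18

1

The marked gap is the subject of "confirmed".
Its filler is the fronted wh-phrase "who", at word 1.
(The other dependency links word 4 to a gap after word 5.)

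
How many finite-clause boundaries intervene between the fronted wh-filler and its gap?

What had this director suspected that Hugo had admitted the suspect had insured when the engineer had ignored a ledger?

2

"what" is extracted from the object of "insured".
Boundaries crossed, outermost first: [that], [Ø] — 2 in total.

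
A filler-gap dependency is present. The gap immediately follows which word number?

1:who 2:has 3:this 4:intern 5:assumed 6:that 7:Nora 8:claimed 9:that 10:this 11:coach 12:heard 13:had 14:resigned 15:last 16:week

The displaced element is "who" (word 1).
It is linked across 3 clause boundaries (that → that → Ø).
It functions as the subject of "resigned", so the gap sits immediately after word 12 ("heard").
Base order: This intern has assumed that Nora claimed that this coach heard that who had resigned last week.

12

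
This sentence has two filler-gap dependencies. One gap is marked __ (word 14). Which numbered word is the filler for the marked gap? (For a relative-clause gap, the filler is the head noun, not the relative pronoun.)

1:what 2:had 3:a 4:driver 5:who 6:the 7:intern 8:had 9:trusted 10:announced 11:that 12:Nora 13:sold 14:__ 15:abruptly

The marked gap is the direct object of "sold".
Its filler is the fronted wh-phrase "what", at word 1.
(The other dependency links word 4 to a gap after word 9.)

1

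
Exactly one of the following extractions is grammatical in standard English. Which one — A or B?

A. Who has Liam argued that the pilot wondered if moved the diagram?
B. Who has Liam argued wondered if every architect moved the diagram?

In A, the wh-phrase is extracted from inside a wh-island (introduced by "if"), which blocks movement.
In B, the extraction path crosses only that-complement boundaries, which are transparent.
So B is grammatical.

B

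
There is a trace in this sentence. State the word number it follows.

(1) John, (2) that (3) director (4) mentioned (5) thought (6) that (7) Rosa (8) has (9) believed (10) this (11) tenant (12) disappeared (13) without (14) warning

4

The displaced element is "John" (word 1).
It is linked across 1 clause boundary (Ø).
It functions as the subject of "thought", so the gap sits immediately after word 4 ("mentioned").
Base order: That director mentioned John thought that Rosa has believed this tenant disappeared without warning.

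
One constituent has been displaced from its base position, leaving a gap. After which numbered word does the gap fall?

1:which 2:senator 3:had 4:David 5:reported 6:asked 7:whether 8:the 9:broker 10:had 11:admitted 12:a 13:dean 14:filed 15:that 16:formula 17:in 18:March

The displaced element is "which senator" (word 2).
It is linked across 1 clause boundary (Ø).
It functions as the subject of "asked", so the gap sits immediately after word 5 ("reported").
Base order: David had reported that which senator asked whether the broker had admitted a dean filed that formula in March.

5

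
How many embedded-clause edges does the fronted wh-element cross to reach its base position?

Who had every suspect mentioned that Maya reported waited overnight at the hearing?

"who" is extracted from the subject of "waited".
Boundaries crossed, outermost first: [that], [Ø] — 2 in total.

2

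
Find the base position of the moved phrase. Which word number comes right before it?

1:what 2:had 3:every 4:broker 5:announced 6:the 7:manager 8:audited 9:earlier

The displaced element is "what" (word 1).
It is linked across 1 clause boundary (Ø).
It functions as the direct object of "audited", so the gap sits immediately after word 8 ("audited").
Base order: Every broker had announced the manager audited what earlier.

8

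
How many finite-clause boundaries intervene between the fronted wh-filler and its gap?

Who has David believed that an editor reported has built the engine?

2

"who" is extracted from the subject of "built".
Boundaries crossed, outermost first: [that], [Ø] — 2 in total.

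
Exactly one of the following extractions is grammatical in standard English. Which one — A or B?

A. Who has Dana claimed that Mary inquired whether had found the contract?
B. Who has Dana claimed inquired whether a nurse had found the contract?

B

In A, the wh-phrase is extracted from inside a wh-island (introduced by "whether"), which blocks movement.
In B, the extraction path crosses only that-complement boundaries, which are transparent.
So B is grammatical.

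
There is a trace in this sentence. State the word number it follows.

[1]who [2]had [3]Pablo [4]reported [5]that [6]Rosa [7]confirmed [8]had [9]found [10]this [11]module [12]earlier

7

The displaced element is "who" (word 1).
It is linked across 2 clause boundaries (that → Ø).
It functions as the subject of "found", so the gap sits immediately after word 7 ("confirmed").
Base order: Pablo had reported that Rosa confirmed that who had found this module earlier.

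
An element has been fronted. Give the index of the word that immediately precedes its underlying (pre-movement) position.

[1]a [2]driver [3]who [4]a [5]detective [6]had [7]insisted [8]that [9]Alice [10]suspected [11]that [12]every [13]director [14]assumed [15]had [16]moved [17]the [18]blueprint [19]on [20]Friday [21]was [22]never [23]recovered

The displaced element is "a driver" (word 2).
It is linked across 3 clause boundaries (that → that → Ø).
It functions as the subject of "moved", so the gap sits immediately after word 14 ("assumed").
Base order: A detective had insisted that Alice suspected that every director assumed that a driver had moved the blueprint on Friday.

14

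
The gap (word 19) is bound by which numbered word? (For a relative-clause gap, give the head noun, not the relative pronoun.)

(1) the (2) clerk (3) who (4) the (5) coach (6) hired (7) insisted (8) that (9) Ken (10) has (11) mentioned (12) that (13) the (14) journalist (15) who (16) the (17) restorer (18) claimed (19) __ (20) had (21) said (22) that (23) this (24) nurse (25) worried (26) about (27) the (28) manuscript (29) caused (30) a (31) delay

14

The gap at 19 is the subject of "said", inside a relative clause.
The relative pronoun is "who" (word 15); it is bound by the head noun immediately before it.
Its filler is the head noun "journalist", at word 14.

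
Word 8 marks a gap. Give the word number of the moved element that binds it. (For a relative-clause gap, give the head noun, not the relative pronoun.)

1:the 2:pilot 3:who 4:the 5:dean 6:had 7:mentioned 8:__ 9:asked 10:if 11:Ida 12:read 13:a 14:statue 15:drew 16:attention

The gap at 8 is the subject of "asked", inside a relative clause.
The relative pronoun is "who" (word 3); it is bound by the head noun immediately before it.
Its filler is the head noun "pilot", at word 2.

2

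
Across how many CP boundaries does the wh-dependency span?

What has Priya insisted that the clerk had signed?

"what" is extracted from the object of "signed".
Boundaries crossed, outermost first: [that] — 1 in total.

1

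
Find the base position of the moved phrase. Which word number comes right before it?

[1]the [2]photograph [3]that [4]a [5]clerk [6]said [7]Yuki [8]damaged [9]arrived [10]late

The displaced element is "the photograph" (word 2).
It is linked across 1 clause boundary (Ø).
It functions as the direct object of "damaged", so the gap sits immediately after word 8 ("damaged").
Base order: A clerk said Yuki damaged the photograph.

8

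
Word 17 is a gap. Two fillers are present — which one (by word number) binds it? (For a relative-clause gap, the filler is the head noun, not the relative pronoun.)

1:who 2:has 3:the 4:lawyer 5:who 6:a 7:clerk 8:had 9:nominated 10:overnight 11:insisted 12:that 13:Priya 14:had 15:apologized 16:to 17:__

The marked gap is the object of the preposition "to" of "apologized".
Its filler is the fronted wh-phrase "who", at word 1.
(The other dependency links word 4 to a gap after word 9.)

1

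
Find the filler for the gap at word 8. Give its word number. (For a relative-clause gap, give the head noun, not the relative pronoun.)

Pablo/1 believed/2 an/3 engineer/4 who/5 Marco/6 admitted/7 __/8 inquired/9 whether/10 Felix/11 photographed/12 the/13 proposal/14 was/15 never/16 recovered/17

4

The gap at 8 is the subject of "inquired", inside a relative clause.
The relative pronoun is "who" (word 5); it is bound by the head noun immediately before it.
Its filler is the head noun "engineer", at word 4.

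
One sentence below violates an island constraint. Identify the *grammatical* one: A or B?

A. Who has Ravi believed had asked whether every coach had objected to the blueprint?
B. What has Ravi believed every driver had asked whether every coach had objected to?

In B, the wh-phrase is extracted from inside a wh-island (introduced by "whether"), which blocks movement.
In A, the extraction path crosses only that-complement boundaries, which are transparent.
So A is grammatical.

A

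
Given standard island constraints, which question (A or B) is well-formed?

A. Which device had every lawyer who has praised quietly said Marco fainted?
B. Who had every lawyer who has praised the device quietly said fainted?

B

In A, the wh-phrase is extracted from inside a complex-NP island (relative clause) (introduced by "who"), which blocks movement.
In B, the extraction path crosses only that-complement boundaries, which are transparent.
So B is grammatical.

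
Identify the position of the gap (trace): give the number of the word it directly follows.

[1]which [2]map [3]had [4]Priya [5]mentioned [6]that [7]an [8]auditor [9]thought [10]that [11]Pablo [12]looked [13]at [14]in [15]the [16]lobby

The displaced element is "which map" (word 2).
It is linked across 2 clause boundaries (that → that).
It functions as the object of the preposition "at" of "looked", so the gap sits immediately after word 13 ("at").
Base order: Priya had mentioned that an auditor thought that Pablo looked at which map in the lobby.

13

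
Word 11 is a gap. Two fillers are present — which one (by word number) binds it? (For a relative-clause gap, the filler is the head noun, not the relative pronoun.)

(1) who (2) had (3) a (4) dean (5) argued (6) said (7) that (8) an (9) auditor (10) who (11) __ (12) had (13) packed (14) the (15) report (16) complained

The marked gap is inside the relative clause, the subject of "packed".
Its filler is the head noun "auditor" (via "who"), at word 9.
(The other dependency links word 1 to a gap after word 5.)

9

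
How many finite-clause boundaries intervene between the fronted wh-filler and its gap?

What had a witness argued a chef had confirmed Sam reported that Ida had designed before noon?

"what" is extracted from the object of "designed".
Boundaries crossed, outermost first: [Ø], [Ø], [that] — 3 in total.

3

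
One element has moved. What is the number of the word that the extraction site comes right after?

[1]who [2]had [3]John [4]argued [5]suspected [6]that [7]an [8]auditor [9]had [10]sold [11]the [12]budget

4

The displaced element is "who" (word 1).
It is linked across 1 clause boundary (Ø).
It functions as the subject of "suspected", so the gap sits immediately after word 4 ("argued").
Base order: John had argued that who suspected that an auditor had sold the budget.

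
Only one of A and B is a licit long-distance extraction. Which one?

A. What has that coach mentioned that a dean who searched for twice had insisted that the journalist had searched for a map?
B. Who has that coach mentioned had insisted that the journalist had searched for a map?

B

In A, the wh-phrase is extracted from inside a complex-NP island (relative clause) (introduced by "who"), which blocks movement.
In B, the extraction path crosses only that-complement boundaries, which are transparent.
So B is grammatical.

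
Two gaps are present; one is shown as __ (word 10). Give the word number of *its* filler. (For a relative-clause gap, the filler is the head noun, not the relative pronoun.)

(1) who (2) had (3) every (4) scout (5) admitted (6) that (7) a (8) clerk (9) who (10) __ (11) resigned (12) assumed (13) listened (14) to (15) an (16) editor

8

The marked gap is inside the relative clause, the subject of "resigned".
Its filler is the head noun "clerk" (via "who"), at word 8.
(The other dependency links word 1 to a gap after word 12.)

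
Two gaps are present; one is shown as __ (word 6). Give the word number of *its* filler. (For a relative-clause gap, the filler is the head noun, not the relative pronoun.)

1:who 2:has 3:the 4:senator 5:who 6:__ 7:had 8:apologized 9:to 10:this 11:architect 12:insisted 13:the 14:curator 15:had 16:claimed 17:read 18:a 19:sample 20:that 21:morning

The marked gap is inside the relative clause, the subject of "apologized".
Its filler is the head noun "senator" (via "who"), at word 4.
(The other dependency links word 1 to a gap after word 16.)

4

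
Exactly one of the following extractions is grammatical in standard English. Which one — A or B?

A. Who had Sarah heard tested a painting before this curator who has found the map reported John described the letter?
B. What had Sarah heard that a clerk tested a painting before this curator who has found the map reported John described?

A

In B, the wh-phrase is extracted from inside an adjunct island (introduced by "before"), which blocks movement.
In A, the extraction path crosses only that-complement boundaries, which are transparent.
So A is grammatical.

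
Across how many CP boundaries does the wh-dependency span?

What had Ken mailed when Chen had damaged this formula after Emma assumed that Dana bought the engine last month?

"what" originates inside the matrix clause — no clause boundary is crossed.

0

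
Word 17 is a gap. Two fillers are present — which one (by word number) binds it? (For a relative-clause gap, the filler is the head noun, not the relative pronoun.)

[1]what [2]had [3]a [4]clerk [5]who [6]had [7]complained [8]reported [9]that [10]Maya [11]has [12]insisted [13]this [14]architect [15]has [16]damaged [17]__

1

The marked gap is the direct object of "damaged".
Its filler is the fronted wh-phrase "what", at word 1.
(The other dependency links word 4 to a gap after word 5.)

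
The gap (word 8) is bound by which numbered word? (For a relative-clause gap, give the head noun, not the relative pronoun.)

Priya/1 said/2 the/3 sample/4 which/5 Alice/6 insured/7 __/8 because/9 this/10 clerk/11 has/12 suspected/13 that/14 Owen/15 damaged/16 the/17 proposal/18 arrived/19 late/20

4

The gap at 8 is the object of "insured", inside a relative clause.
The relative pronoun is "which" (word 5); it is bound by the head noun immediately before it.
Its filler is the head noun "sample", at word 4.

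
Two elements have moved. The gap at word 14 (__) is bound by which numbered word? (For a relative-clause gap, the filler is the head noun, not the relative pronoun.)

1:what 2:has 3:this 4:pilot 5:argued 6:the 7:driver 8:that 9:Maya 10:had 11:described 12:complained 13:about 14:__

1

The marked gap is the object of the preposition "about" of "complained".
Its filler is the fronted wh-phrase "what", at word 1.
(The other dependency links word 7 to a gap after word 11.)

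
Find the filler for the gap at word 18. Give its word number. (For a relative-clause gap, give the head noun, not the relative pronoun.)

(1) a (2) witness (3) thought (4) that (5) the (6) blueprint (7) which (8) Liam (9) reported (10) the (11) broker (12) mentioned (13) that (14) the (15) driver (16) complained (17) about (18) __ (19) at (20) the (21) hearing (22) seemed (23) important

The gap at 18 is the prepositional object of "complained", inside a relative clause.
The relative pronoun is "which" (word 7); it is bound by the head noun immediately before it.
Its filler is the head noun "blueprint", at word 6.

6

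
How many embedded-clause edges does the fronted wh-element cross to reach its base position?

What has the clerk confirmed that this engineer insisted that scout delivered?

"what" is extracted from the object of "delivered".
Boundaries crossed, outermost first: [that], [Ø] — 2 in total.

2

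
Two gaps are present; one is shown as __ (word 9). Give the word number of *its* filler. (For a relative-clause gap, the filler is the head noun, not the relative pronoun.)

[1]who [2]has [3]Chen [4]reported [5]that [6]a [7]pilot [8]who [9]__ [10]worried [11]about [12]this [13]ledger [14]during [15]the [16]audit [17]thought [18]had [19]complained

The marked gap is inside the relative clause, the subject of "worried".
Its filler is the head noun "pilot" (via "who"), at word 7.
(The other dependency links word 1 to a gap after word 17.)

7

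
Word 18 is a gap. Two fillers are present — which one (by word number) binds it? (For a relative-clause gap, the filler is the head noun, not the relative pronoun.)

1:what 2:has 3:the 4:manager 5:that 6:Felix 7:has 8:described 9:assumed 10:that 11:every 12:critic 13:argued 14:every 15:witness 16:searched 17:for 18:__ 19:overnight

1

The marked gap is the object of the preposition "for" of "searched".
Its filler is the fronted wh-phrase "what", at word 1.
(The other dependency links word 4 to a gap after word 8.)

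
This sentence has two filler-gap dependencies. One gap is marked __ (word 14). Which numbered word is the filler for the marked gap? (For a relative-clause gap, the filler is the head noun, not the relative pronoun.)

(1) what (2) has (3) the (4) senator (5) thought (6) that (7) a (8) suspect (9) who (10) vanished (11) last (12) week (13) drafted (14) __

The marked gap is the direct object of "drafted".
Its filler is the fronted wh-phrase "what", at word 1.
(The other dependency links word 8 to a gap after word 9.)

1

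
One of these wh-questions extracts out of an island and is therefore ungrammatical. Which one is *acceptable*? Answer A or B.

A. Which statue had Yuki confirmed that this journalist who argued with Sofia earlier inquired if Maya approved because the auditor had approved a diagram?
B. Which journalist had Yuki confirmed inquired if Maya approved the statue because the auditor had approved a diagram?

B

In A, the wh-phrase is extracted from inside a wh-island (introduced by "if"), which blocks movement.
In B, the extraction path crosses only that-complement boundaries, which are transparent.
So B is grammatical.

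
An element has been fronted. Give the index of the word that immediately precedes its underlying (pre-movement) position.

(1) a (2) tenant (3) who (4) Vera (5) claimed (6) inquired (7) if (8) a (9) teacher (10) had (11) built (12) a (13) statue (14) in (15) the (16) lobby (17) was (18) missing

5

The displaced element is "a tenant" (word 2).
It is linked across 1 clause boundary (Ø).
It functions as the subject of "inquired", so the gap sits immediately after word 5 ("claimed").
Base order: Vera claimed that a tenant inquired if a teacher had built a statue in the lobby.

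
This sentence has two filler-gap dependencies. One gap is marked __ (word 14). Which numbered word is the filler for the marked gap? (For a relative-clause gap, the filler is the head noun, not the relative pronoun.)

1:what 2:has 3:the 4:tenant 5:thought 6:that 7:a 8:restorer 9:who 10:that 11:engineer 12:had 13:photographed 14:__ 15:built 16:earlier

The marked gap is inside the relative clause, the direct object of "photographed".
Its filler is the head noun "restorer" (via "who"), at word 8.
(The other dependency links word 1 to a gap after word 15.)

8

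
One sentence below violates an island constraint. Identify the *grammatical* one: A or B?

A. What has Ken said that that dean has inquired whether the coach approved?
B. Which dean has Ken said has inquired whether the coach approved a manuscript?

In A, the wh-phrase is extracted from inside a wh-island (introduced by "whether"), which blocks movement.
In B, the extraction path crosses only that-complement boundaries, which are transparent.
So B is grammatical.

B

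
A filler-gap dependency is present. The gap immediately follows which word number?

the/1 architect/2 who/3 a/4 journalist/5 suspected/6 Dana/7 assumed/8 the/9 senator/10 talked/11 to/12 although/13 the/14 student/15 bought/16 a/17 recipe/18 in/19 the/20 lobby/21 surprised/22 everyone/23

The displaced element is "the architect" (word 2).
It is linked across 2 clause boundaries (Ø → Ø).
It functions as the object of the preposition "to" of "talked", so the gap sits immediately after word 12 ("to").
Base order: A journalist suspected Dana assumed the senator talked to the architect although the student bought a recipe in the lobby.

12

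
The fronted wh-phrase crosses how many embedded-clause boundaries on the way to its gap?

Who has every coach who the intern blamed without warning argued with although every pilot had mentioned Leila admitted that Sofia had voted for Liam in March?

"who" originates inside the matrix clause — no clause boundary is crossed.

0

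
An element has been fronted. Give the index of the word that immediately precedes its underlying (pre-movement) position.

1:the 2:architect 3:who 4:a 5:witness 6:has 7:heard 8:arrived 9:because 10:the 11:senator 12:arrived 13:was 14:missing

7

The displaced element is "the architect" (word 2).
It is linked across 1 clause boundary (Ø).
It functions as the subject of "arrived", so the gap sits immediately after word 7 ("heard").
Base order: A witness has heard the architect arrived because the senator arrived.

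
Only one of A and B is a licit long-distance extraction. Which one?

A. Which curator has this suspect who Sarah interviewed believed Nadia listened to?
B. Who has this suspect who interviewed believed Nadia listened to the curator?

A

In B, the wh-phrase is extracted from inside a complex-NP island (relative clause) (introduced by "who"), which blocks movement.
In A, the extraction path crosses only that-complement boundaries, which are transparent.
So A is grammatical.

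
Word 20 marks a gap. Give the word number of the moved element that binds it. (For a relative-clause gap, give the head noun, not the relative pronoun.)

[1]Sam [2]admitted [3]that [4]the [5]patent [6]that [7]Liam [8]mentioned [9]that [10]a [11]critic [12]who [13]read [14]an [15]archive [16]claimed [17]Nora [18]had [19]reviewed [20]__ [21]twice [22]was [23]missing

5

The gap at 20 is the object of "reviewed", inside a relative clause.
The relative pronoun is "that" (word 6); it is bound by the head noun immediately before it.
Its filler is the head noun "patent", at word 5.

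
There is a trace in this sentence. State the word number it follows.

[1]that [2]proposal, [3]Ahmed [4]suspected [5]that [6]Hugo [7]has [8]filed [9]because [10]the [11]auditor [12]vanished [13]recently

The displaced element is "that proposal" (word 2).
It is linked across 1 clause boundary (that).
It functions as the direct object of "filed", so the gap sits immediately after word 8 ("filed").
Base order: Ahmed suspected that Hugo has filed that proposal because the auditor vanished recently.

8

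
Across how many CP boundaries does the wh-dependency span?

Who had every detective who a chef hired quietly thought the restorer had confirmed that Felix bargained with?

2

"who" is extracted from the PP object of "bargained".
Boundaries crossed, outermost first: [Ø], [that] — 2 in total.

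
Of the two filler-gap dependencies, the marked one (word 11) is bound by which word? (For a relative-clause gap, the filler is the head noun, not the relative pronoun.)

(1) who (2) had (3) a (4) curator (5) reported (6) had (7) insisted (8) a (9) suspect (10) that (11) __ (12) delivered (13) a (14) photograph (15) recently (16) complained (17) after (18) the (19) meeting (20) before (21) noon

9

The marked gap is inside the relative clause, the subject of "delivered".
Its filler is the head noun "suspect" (via "that"), at word 9.
(The other dependency links word 1 to a gap after word 5.)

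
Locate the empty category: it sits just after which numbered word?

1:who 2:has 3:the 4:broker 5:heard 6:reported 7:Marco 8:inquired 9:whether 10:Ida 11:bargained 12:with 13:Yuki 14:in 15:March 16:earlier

The displaced element is "who" (word 1).
It is linked across 1 clause boundary (Ø).
It functions as the subject of "reported", so the gap sits immediately after word 5 ("heard").
Base order: The broker has heard that who reported Marco inquired whether Ida bargained with Yuki in March earlier.

5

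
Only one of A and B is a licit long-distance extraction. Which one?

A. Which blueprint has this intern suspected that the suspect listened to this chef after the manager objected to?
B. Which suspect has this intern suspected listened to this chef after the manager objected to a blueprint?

In A, the wh-phrase is extracted from inside an adjunct island (introduced by "after"), which blocks movement.
In B, the extraction path crosses only that-complement boundaries, which are transparent.
So B is grammatical.

B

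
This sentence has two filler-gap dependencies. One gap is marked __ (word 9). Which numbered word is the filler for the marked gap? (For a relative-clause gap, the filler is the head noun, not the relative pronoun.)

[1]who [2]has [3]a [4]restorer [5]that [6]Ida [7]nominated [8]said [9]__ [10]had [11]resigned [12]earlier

The marked gap is the subject of "resigned".
Its filler is the fronted wh-phrase "who", at word 1.
(The other dependency links word 4 to a gap after word 7.)

1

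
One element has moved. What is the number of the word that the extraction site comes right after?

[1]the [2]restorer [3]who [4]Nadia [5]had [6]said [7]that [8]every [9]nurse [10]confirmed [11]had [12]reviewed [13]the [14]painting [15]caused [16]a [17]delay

10

The displaced element is "the restorer" (word 2).
It is linked across 2 clause boundaries (that → Ø).
It functions as the subject of "reviewed", so the gap sits immediately after word 10 ("confirmed").
Base order: Nadia had said that every nurse confirmed the restorer had reviewed the painting.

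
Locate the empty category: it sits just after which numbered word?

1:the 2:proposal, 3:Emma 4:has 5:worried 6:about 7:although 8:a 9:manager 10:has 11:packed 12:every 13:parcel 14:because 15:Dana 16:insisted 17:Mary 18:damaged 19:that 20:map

6

The displaced element is "the proposal" (word 2).
It functions as the object of the preposition "about" of "worried", so the gap sits immediately after word 6 ("about").
Base order: Emma has worried about the proposal although a manager has packed every parcel because Dana insisted Mary damaged that map.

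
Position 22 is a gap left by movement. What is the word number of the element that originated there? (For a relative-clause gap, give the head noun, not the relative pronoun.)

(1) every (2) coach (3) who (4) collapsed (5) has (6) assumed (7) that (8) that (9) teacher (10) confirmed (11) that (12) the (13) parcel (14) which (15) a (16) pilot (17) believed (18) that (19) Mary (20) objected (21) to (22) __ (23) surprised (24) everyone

13

The gap at 22 is the prepositional object of "objected", inside a relative clause.
The relative pronoun is "which" (word 14); it is bound by the head noun immediately before it.
Its filler is the head noun "parcel", at word 13.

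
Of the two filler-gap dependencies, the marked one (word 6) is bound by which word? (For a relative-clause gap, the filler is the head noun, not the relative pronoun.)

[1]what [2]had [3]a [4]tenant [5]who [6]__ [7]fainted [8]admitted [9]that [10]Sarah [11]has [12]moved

4

The marked gap is inside the relative clause, the subject of "fainted".
Its filler is the head noun "tenant" (via "who"), at word 4.
(The other dependency links word 1 to a gap after word 12.)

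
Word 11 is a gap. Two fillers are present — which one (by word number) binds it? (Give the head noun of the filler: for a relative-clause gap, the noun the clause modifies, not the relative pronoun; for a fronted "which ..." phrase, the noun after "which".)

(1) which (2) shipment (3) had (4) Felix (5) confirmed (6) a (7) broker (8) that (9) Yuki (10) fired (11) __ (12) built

7

The marked gap is inside the relative clause, the direct object of "fired".
Its filler is the head noun "broker" (via "that"), at word 7.
(The other dependency links word 2 to a gap after word 12.)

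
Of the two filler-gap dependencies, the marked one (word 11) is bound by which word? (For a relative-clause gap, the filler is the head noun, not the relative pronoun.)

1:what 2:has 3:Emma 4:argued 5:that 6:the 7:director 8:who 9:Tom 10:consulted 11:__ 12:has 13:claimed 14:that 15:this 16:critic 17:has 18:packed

7

The marked gap is inside the relative clause, the direct object of "consulted".
Its filler is the head noun "director" (via "who"), at word 7.
(The other dependency links word 1 to a gap after word 18.)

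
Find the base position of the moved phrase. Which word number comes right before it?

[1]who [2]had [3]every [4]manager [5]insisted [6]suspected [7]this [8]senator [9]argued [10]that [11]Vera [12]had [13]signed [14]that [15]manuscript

5

The displaced element is "who" (word 1).
It is linked across 1 clause boundary (Ø).
It functions as the subject of "suspected", so the gap sits immediately after word 5 ("insisted").
Base order: Every manager had insisted that who suspected this senator argued that Vera had signed that manuscript.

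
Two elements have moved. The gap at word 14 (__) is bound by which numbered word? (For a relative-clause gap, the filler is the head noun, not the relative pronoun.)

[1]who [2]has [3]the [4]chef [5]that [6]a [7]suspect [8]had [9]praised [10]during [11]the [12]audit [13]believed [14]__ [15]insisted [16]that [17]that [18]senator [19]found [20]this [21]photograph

1

The marked gap is the subject of "insisted".
Its filler is the fronted wh-phrase "who", at word 1.
(The other dependency links word 4 to a gap after word 9.)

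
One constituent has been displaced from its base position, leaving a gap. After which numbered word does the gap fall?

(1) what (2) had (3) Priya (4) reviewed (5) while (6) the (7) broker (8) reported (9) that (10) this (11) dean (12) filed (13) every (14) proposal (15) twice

4

The displaced element is "what" (word 1).
It functions as the direct object of "reviewed", so the gap sits immediately after word 4 ("reviewed").
Base order: Priya had reviewed what while the broker reported that this dean filed every proposal twice.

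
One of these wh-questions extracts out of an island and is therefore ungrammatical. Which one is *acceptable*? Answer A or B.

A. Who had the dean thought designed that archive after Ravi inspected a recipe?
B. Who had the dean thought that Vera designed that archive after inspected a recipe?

A

In B, the wh-phrase is extracted from inside an adjunct island (introduced by "after"), which blocks movement.
In A, the extraction path crosses only that-complement boundaries, which are transparent.
So A is grammatical.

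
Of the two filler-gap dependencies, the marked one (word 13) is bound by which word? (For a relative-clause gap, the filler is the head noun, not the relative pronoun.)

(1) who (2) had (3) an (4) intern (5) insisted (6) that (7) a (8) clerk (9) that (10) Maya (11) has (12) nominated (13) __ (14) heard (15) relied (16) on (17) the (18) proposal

8

The marked gap is inside the relative clause, the direct object of "nominated".
Its filler is the head noun "clerk" (via "that"), at word 8.
(The other dependency links word 1 to a gap after word 14.)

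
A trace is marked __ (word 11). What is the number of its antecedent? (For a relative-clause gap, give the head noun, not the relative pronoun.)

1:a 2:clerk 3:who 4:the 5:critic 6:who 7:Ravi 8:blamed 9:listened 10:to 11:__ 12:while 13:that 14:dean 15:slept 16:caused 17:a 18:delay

2

The gap at 11 is the prepositional object of "listened", inside a relative clause.
The relative pronoun is "who" (word 3); it is bound by the head noun immediately before it.
Its filler is the head noun "clerk", at word 2.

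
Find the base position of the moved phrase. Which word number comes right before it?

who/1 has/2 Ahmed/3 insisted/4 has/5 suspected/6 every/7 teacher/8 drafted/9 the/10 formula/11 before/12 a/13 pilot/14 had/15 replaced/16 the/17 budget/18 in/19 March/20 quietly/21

4

The displaced element is "who" (word 1).
It is linked across 1 clause boundary (Ø).
It functions as the subject of "suspected", so the gap sits immediately after word 4 ("insisted").
Base order: Ahmed has insisted who has suspected every teacher drafted the formula before a pilot had replaced the budget in March quietly.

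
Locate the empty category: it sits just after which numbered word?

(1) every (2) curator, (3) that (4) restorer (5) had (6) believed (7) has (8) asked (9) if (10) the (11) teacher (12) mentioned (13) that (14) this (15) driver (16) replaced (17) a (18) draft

6

The displaced element is "every curator" (word 2).
It is linked across 1 clause boundary (Ø).
It functions as the subject of "asked", so the gap sits immediately after word 6 ("believed").
Base order: That restorer had believed every curator has asked if the teacher mentioned that this driver replaced a draft.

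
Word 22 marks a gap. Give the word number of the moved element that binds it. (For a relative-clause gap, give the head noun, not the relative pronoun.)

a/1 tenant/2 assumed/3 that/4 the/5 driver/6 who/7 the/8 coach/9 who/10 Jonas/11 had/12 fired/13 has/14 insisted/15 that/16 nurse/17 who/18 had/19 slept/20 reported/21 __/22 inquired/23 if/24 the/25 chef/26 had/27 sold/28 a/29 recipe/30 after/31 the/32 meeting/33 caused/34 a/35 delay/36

The gap at 22 is the subject of "inquired", inside a relative clause.
The relative pronoun is "who" (word 7); it is bound by the head noun immediately before it.
Its filler is the head noun "driver", at word 6.

6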